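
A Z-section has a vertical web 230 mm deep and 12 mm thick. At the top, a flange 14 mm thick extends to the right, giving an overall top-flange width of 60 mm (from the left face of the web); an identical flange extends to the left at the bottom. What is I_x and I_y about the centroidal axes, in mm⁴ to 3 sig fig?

I_x ≈ 2.79 × 10⁷ mm⁴, I_y ≈ 1.50 × 10⁶ mm⁴

Split into non-overlapping primitives; take the origin at the lower-left of the bounding box.
Web: 12 × 230, A = 2 760 mm², y = 115 mm, Ī = 12 167 000 mm⁴.
Top flange (beyond web): 48 × 14, A = 672 mm², y = 223 mm, Ī = 10 976 mm⁴.
Bottom flange (beyond web): 48 × 14, A = 672 mm², y = 7 mm, Ī = 10 976 mm⁴.
Centroid: ȳ = ΣA·y / ΣA = 115 mm.
Transfer each piece to the centroidal x-axis using Ī + A·d² with d = y − 115:
  web: d = 0 mm → contributes +12 167 000 mm⁴
  top flange (beyond web): d = 108 mm → contributes +7 849 184 mm⁴
  bottom flange (beyond web): d = -108 mm → contributes +7 849 184 mm⁴
Total I = 27 865 368 mm⁴.
For the y-axis: x̄ = 54 mm.
Repeating about the centroidal y-axis gives I_y = 1 500 768 mm⁴.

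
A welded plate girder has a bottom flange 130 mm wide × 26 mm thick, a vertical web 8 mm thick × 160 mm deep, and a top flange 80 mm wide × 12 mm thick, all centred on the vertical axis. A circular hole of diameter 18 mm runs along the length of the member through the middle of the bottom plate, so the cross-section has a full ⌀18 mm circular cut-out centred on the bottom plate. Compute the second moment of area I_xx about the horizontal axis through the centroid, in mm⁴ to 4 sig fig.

I_xx ≈ 2.899 × 10⁷ mm⁴

Split into non-overlapping primitives; take the origin at the lower-left of the bounding box.
Bottom plate: 130 × 26, A = 3 380 mm², y = 13 mm, Ī = 190 407 mm⁴.
Web plate: 8 × 160, A = 1 280 mm², y = 106 mm, Ī = 2 730 667 mm⁴.
Top plate: 80 × 12, A = 960 mm², y = 192 mm, Ī = 11 520 mm⁴.
Hole (subtracted): ⌀18, A = 254.469 mm², y = 13 mm, Ī = 5 153 mm⁴.
Centroid: ȳ = ΣA·y / ΣA = 67.2127 mm.
Transfer each piece to the horizontal axis through the centroid using Ī + A·d² with d = y − 67.2127:
  bottom plate: d = -54.2127 mm → contributes +10 124 289 mm⁴
  web plate: d = 38.7873 mm → contributes +4 656 367 mm⁴
  top plate: d = 124.787 mm → contributes +14 960 512 mm⁴
  hole: d = -54.2127 mm → contributes −753 042 mm⁴
Total I = 28 988 126 mm⁴.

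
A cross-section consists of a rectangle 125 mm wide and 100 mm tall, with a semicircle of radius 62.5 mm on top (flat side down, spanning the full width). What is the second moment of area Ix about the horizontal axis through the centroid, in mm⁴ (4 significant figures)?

Ix ≈ 3.619 × 10⁷ mm⁴

Treat the section as a set of non-overlapping primitives; coordinates are from the bounding-box lower-left.
Rectangular body: 125 × 100, A = 12 500 mm², y = 50 mm, Ī = 10 416 667 mm⁴.
Semicircular cap: semicircle r = 62.5, A = 6135.92 mm², y = 126.526 mm, Ī = 1 674 758 mm⁴.
Centroid: ȳ = ΣA·y / ΣA = 75.1963 mm.
Transfer each piece to the horizontal axis through the centroid using Ī + A·d² with d = y − 75.1963:
  rectangular body: d = -25.1963 mm → contributes +18 352 345 mm⁴
  semicircular cap: d = 51.3295 mm → contributes +17 841 189 mm⁴
Total I = 36 193 534 mm⁴.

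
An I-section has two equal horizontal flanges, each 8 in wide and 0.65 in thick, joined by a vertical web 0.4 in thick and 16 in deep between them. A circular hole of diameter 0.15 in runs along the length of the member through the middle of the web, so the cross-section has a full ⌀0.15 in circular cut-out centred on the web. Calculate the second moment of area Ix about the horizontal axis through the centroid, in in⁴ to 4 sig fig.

Treat the section as a set of non-overlapping primitives; coordinates are from the bounding-box lower-left.
Bottom flange: 8 × 0.65, A = 5.2 in², y = 0.325 in, Ī = 0.183083 in⁴.
Web: 0.4 × 16, A = 6.4 in², y = 8.65 in, Ī = 136.533 in⁴.
Top flange: 8 × 0.65, A = 5.2 in², y = 16.975 in, Ī = 0.183083 in⁴.
Hole (subtracted): ⌀0.15, A = 0.0176715 in², y = 8.65 in, Ī = 0.0000248505 in⁴.
By symmetry the centroid is at mid-height, ȳ = 8.65 in.
Transfer each piece to the horizontal axis through the centroid using Ī + A·d² with d = y − 8.65:
  bottom flange: d = -8.325 in → contributes +360.572 in⁴
  web: d = 0 in → contributes +136.533 in⁴
  top flange: d = 8.325 in → contributes +360.572 in⁴
  hole: d = 0 in → contributes −0.0000248505 in⁴
Total I = 857.678 in⁴.

Ix ≈ 857.7 in⁴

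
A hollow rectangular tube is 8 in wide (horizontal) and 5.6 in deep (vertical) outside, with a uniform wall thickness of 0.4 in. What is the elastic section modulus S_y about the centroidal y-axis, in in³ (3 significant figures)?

Break the section into simple shapes (no overlaps), measuring from the bottom-left corner of the bounding box.
Outer rectangle: 8 × 5.6, A = 44.8 in², x = 4 in, Ī = 238.93 in⁴.
Inner void (subtracted): 7.2 × 4.8, A = 34.56 in², x = 4 in, Ī = 149.3 in⁴.
By symmetry the centroid is at mid-width, x̄ = 4 in.
All pieces are centred on the centroidal y-axis, so I = ΣĪ (holes subtracted) = 89.634 in⁴.
Extreme fibre distance c = 4 in; S = I/c = 22.409 in³.

S_y ≈ 22.4 in³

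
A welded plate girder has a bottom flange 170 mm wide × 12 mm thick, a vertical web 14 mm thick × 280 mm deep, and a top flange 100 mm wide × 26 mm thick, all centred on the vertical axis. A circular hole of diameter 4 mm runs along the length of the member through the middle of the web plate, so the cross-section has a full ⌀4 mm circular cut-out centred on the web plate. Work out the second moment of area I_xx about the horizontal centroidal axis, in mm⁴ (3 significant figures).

Decompose the section into non-overlapping parts with the origin at the bottom-left of its bounding rectangle.
Bottom plate: 170 × 12, A = 2 040 mm², y = 6 mm, Ī = 24 480 mm⁴.
Web plate: 14 × 280, A = 3 920 mm², y = 152 mm, Ī = 25 610 667 mm⁴.
Top plate: 100 × 26, A = 2 600 mm², y = 305 mm, Ī = 146 467 mm⁴.
Hole (subtracted): ⌀4, A = 12.566 mm², y = 152 mm, Ī = 12.566 mm⁴.
Centroid: ȳ = ΣA·y / ΣA = 163.69 mm.
Transfer each piece to the horizontal centroidal axis using Ī + A·d² with d = y − 163.69:
  bottom plate: d = -157.69 mm → contributes +50 754 446 mm⁴
  web plate: d = -11.695 mm → contributes +26 146 793 mm⁴
  top plate: d = 141.31 mm → contributes +52 061 127 mm⁴
  hole: d = -11.695 mm → contributes −1731.2 mm⁴
Total I = 128 960 635 mm⁴.

I_xx ≈ 1.29 × 10⁸ mm⁴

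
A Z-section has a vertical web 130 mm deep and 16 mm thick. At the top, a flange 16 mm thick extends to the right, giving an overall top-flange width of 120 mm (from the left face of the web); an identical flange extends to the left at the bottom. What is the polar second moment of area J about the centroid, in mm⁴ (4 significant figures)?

J ≈ 2.884 × 10⁷ mm⁴

Treat the section as a set of non-overlapping primitives; coordinates are from the bounding-box lower-left.
Web: 16 × 130, A = 2 080 mm², y = 65 mm, Ī = 2 929 333 mm⁴.
Top flange (beyond web): 104 × 16, A = 1 664 mm², y = 122 mm, Ī = 35498.7 mm⁴.
Bottom flange (beyond web): 104 × 16, A = 1 664 mm², y = 8 mm, Ī = 35498.7 mm⁴.
Centroid: ȳ = ΣA·y / ΣA = 65 mm.
Transfer each piece to the centroidal x-axis using Ī + A·d² with d = y − 65:
  web: d = 0 mm → contributes +2 929 333 mm⁴
  top flange (beyond web): d = 57 mm → contributes +5 441 835 mm⁴
  bottom flange (beyond web): d = -57 mm → contributes +5 441 835 mm⁴
Total I = 13 813 003 mm⁴.
For the y-axis: x̄ = 112 mm.
Repeating about the centroidal y-axis gives I_y = 15 024 811 mm⁴.
Polar second moment: J = I_x + I_y = 28 837 813 mm⁴.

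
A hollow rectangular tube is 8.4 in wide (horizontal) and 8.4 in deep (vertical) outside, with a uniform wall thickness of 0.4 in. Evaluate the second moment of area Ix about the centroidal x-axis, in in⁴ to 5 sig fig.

Split into non-overlapping primitives; take the origin at the lower-left of the bounding box.
Outer rectangle: 8.4 × 8.4, A = 70.56 in², y = 4.2 in, Ī = 414.8928 in⁴.
Inner void (subtracted): 7.6 × 7.6, A = 57.76 in², y = 4.2 in, Ī = 278.0181 in⁴.
By symmetry the centroid is at mid-height, ȳ = 4.2 in.
All pieces are centred on the centroidal x-axis, so I = ΣĪ (holes subtracted) = 136.8747 in⁴.

Ix ≈ 136.87 in⁴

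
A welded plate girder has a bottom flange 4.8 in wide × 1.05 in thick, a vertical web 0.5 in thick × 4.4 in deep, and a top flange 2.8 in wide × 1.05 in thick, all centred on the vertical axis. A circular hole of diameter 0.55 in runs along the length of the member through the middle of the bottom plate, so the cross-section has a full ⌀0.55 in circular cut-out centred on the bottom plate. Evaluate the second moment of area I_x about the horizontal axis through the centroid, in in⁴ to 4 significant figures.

I_x ≈ 59.18 in⁴

Break the section into simple shapes (no overlaps), measuring from the bottom-left corner of the bounding box.
Bottom plate: 4.8 × 1.05, A = 5.04 in², y = 0.525 in, Ī = 0.46305 in⁴.
Web plate: 0.5 × 4.4, A = 2.2 in², y = 3.25 in, Ī = 3.54933 in⁴.
Top plate: 2.8 × 1.05, A = 2.94 in², y = 5.975 in, Ī = 0.270113 in⁴.
Hole (subtracted): ⌀0.55, A = 0.237583 in², y = 0.525 in, Ī = 0.0044918 in⁴.
Centroid: ȳ = ΣA·y / ΣA = 2.73955 in.
Transfer each piece to the horizontal axis through the centroid using Ī + A·d² with d = y − 2.73955:
  bottom plate: d = -2.21455 in → contributes +25.1804 in⁴
  web plate: d = 0.510448 in → contributes +4.12256 in⁴
  top plate: d = 3.23545 in → contributes +31.0464 in⁴
  hole: d = -2.21455 in → contributes −1.16966 in⁴
Total I = 59.1797 in⁴.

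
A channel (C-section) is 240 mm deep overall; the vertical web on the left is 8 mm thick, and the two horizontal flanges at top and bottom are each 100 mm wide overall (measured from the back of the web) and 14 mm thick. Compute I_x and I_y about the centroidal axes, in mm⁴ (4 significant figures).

I_x ≈ 4.215 × 10⁷ mm⁴, I_y ≈ 4.577 × 10⁶ mm⁴

Split into non-overlapping primitives; take the origin at the lower-left of the bounding box.
Web: 8 × 240, A = 1 920 mm², y = 120 mm, Ī = 9 216 000 mm⁴.
Top flange (beyond web): 92 × 14, A = 1 288 mm², y = 233 mm, Ī = 21037.3 mm⁴.
Bottom flange (beyond web): 92 × 14, A = 1 288 mm², y = 7 mm, Ī = 21037.3 mm⁴.
By symmetry the centroid is at mid-height, ȳ = 120 mm.
Transfer each piece to the centroidal x-axis using Ī + A·d² with d = y − 120:
  web: d = 0 mm → contributes +9 216 000 mm⁴
  top flange (beyond web): d = 113 mm → contributes +16 467 509 mm⁴
  bottom flange (beyond web): d = -113 mm → contributes +16 467 509 mm⁴
Total I = 42 151 019 mm⁴.
For the y-axis: x̄ = 32.6477 mm.
Repeating about the centroidal y-axis gives I_y = 4 577 357 mm⁴.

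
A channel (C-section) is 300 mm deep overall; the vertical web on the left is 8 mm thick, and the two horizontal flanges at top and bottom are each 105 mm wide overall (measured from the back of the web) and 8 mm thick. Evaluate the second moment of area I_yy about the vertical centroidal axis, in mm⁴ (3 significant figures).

I_yy ≈ 3.83 × 10⁶ mm⁴

Break the section into simple shapes (no overlaps), measuring from the bottom-left corner of the bounding box.
Web: 8 × 300, A = 2 400 mm², x = 4 mm, Ī = 12 800 mm⁴.
Top flange (beyond web): 97 × 8, A = 776 mm², x = 56.5 mm, Ī = 608 449 mm⁴.
Bottom flange (beyond web): 97 × 8, A = 776 mm², x = 56.5 mm, Ī = 608 449 mm⁴.
Centroid: x̄ = ΣA·x / ΣA = 24.617 mm.
Transfer each piece to the vertical centroidal axis using Ī + A·d² with d = x − 24.617:
  web: d = -20.617 mm → contributes +1 032 986 mm⁴
  top flange (beyond web): d = 31.883 mm → contributes +1 397 252 mm⁴
  bottom flange (beyond web): d = 31.883 mm → contributes +1 397 252 mm⁴
Total I = 3 827 491 mm⁴.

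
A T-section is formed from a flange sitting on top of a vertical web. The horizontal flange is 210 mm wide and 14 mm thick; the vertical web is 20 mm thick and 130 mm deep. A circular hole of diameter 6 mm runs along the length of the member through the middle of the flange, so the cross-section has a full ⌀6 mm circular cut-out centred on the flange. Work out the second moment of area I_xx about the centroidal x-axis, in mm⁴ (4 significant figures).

I_xx ≈ 1.083 × 10⁷ mm⁴

Break the section into simple shapes (no overlaps), measuring from the bottom-left corner of the bounding box.
Flange: 210 × 14, A = 2 940 mm², y = 137 mm, Ī = 48 020 mm⁴.
Web: 20 × 130, A = 2 600 mm², y = 65 mm, Ī = 3 661 667 mm⁴.
Hole (subtracted): ⌀6, A = 28.2743 mm², y = 137 mm, Ī = 63.6173 mm⁴.
Centroid: ȳ = ΣA·y / ΣA = 103.036 mm.
Transfer each piece to the centroidal x-axis using Ī + A·d² with d = y − 103.036:
  flange: d = 33.964 mm → contributes +3 439 458 mm⁴
  web: d = -38.036 mm → contributes +7 423 193 mm⁴
  hole: d = 33.964 mm → contributes −32679.5 mm⁴
Total I = 10 829 971 mm⁴.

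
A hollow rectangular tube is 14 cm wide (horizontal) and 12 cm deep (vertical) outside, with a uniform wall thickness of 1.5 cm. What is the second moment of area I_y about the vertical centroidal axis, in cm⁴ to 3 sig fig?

I_y ≈ 1750 cm⁴

Decompose the section into non-overlapping parts with the origin at the bottom-left of its bounding rectangle.
Outer rectangle: 14 × 12, A = 168 cm², x = 7 cm, Ī = 2 744 cm⁴.
Inner void (subtracted): 11 × 9, A = 99 cm², x = 7 cm, Ī = 998.25 cm⁴.
By symmetry the centroid is at mid-width, x̄ = 7 cm.
All pieces are centred on the vertical centroidal axis, so I = ΣĪ (holes subtracted) = 1745.8 cm⁴.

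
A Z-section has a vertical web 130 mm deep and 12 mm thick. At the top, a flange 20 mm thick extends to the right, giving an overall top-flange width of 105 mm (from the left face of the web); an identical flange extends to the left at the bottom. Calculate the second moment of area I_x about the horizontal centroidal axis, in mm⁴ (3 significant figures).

Decompose the section into non-overlapping parts with the origin at the bottom-left of its bounding rectangle.
Web: 12 × 130, A = 1 560 mm², y = 65 mm, Ī = 2 197 000 mm⁴.
Top flange (beyond web): 93 × 20, A = 1 860 mm², y = 120 mm, Ī = 62 000 mm⁴.
Bottom flange (beyond web): 93 × 20, A = 1 860 mm², y = 10 mm, Ī = 62 000 mm⁴.
Centroid: ȳ = ΣA·y / ΣA = 65 mm.
Transfer each piece to the horizontal centroidal axis using Ī + A·d² with d = y − 65:
  web: d = 0 mm → contributes +2 197 000 mm⁴
  top flange (beyond web): d = 55 mm → contributes +5 688 500 mm⁴
  bottom flange (beyond web): d = -55 mm → contributes +5 688 500 mm⁴
Total I = 13 574 000 mm⁴.

I_x ≈ 1.36 × 10⁷ mm⁴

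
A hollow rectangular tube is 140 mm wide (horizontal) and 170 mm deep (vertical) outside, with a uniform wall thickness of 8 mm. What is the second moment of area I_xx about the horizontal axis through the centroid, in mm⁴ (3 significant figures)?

Treat the section as a set of non-overlapping primitives; coordinates are from the bounding-box lower-left.
Outer rectangle: 140 × 170, A = 23 800 mm², y = 85 mm, Ī = 57 318 333 mm⁴.
Inner void (subtracted): 124 × 154, A = 19 096 mm², y = 85 mm, Ī = 37 740 061 mm⁴.
By symmetry the centroid is at mid-height, ȳ = 85 mm.
All pieces are centred on the horizontal axis through the centroid, so I = ΣĪ (holes subtracted) = 19 578 272 mm⁴.

I_xx ≈ 1.96 × 10⁷ mm⁴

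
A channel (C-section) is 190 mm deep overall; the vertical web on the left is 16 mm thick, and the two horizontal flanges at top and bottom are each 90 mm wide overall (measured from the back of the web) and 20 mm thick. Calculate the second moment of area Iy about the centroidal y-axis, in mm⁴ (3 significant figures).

Decompose the section into non-overlapping parts with the origin at the bottom-left of its bounding rectangle.
Web: 16 × 190, A = 3 040 mm², x = 8 mm, Ī = 64 853 mm⁴.
Top flange (beyond web): 74 × 20, A = 1 480 mm², x = 53 mm, Ī = 675 373 mm⁴.
Bottom flange (beyond web): 74 × 20, A = 1 480 mm², x = 53 mm, Ī = 675 373 mm⁴.
Centroid: x̄ = ΣA·x / ΣA = 30.2 mm.
Transfer each piece to the centroidal y-axis using Ī + A·d² with d = x − 30.2:
  web: d = -22.2 mm → contributes +1 563 087 mm⁴
  top flange (beyond web): d = 22.8 mm → contributes +1 444 737 mm⁴
  bottom flange (beyond web): d = 22.8 mm → contributes +1 444 737 mm⁴
Total I = 4 452 560 mm⁴.

Iy ≈ 4.45 × 10⁶ mm⁴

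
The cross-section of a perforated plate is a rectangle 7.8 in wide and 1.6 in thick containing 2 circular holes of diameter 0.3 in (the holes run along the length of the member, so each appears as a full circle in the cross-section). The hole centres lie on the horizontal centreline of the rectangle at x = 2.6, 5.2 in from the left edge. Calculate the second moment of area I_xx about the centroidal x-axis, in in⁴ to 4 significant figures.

I_xx ≈ 2.662 in⁴

Split into non-overlapping primitives; take the origin at the lower-left of the bounding box.
Plate: 7.8 × 1.6, A = 12.48 in², y = 0.8 in, Ī = 2.6624 in⁴.
Hole 1 (subtracted): ⌀0.3, A = 0.0706858 in², y = 0.8 in, Ī = 0.000397608 in⁴.
Hole 2 (subtracted): ⌀0.3, A = 0.0706858 in², y = 0.8 in, Ī = 0.000397608 in⁴.
By symmetry the centroid is at mid-height, ȳ = 0.8 in.
All pieces are centred on the centroidal x-axis, so I = ΣĪ (holes subtracted) = 2.6616 in⁴.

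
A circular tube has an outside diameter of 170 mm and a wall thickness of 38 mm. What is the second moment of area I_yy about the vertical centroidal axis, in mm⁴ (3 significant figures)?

I_yy ≈ 3.72 × 10⁷ mm⁴

Decompose the section into non-overlapping parts with the origin at the bottom-left of its bounding rectangle.
Outer circle: ⌀170, A = 22 698 mm², x = 85 mm, Ī = 40 998 275 mm⁴.
Bore (subtracted): ⌀94, A = 6939.8 mm², x = 85 mm, Ī = 3 832 492 mm⁴.
By symmetry the centroid is at mid-width, x̄ = 85 mm.
All pieces are centred on the vertical centroidal axis, so I = ΣĪ (holes subtracted) = 37 165 783 mm⁴.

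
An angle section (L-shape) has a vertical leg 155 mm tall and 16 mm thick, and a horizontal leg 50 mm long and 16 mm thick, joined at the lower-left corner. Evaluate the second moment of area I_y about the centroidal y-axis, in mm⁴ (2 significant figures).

Split into non-overlapping primitives; take the origin at the lower-left of the bounding box.
Vertical leg: 16 × 155, A = 2 480 mm², x = 8 mm, Ī = 52 907 mm⁴.
Horizontal leg (remainder): 34 × 16, A = 544 mm², x = 33 mm, Ī = 52 405 mm⁴.
Centroid: x̄ = ΣA·x / ΣA = 12.5 mm.
Transfer each piece to the centroidal y-axis using Ī + A·d² with d = x − 12.5:
  vertical leg: d = -4.497 mm → contributes +103 068 mm⁴
  horizontal leg (remainder): d = 20.5 mm → contributes +281 080 mm⁴
Total I = 384 148 mm⁴.

I_y ≈ 3.8 × 10⁵ mm⁴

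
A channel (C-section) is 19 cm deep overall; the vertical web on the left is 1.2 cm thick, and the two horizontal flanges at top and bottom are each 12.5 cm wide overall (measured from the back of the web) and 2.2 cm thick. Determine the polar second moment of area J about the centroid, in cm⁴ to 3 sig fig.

J ≈ 5360 cm⁴

Decompose the section into non-overlapping parts with the origin at the bottom-left of its bounding rectangle.
Web: 1.2 × 19, A = 22.8 cm², y = 9.5 cm, Ī = 685.9 cm⁴.
Top flange (beyond web): 11.3 × 2.2, A = 24.86 cm², y = 17.9 cm, Ī = 10.027 cm⁴.
Bottom flange (beyond web): 11.3 × 2.2, A = 24.86 cm², y = 1.1 cm, Ī = 10.027 cm⁴.
By symmetry the centroid is at mid-height, ȳ = 9.5 cm.
Transfer each piece to the centroidal x-axis using Ī + A·d² with d = y − 9.5:
  web: d = 0 cm → contributes +685.9 cm⁴
  top flange (beyond web): d = 8.4 cm → contributes +1764.1 cm⁴
  bottom flange (beyond web): d = -8.4 cm → contributes +1764.1 cm⁴
Total I = 4214.2 cm⁴.
For the y-axis: x̄ = 4.885 cm.
Repeating about the centroidal y-axis gives I_y = 1142.4 cm⁴.
Polar second moment: J = I_x + I_y = 5356.6 cm⁴.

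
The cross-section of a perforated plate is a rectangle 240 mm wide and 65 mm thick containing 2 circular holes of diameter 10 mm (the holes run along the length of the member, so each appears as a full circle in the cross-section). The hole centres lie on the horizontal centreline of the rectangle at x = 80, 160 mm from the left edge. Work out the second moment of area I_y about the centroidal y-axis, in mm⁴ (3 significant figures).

I_y ≈ 7.46 × 10⁷ mm⁴

Break the section into simple shapes (no overlaps), measuring from the bottom-left corner of the bounding box.
Plate: 240 × 65, A = 15 600 mm², x = 120 mm, Ī = 74 880 000 mm⁴.
Hole 1 (subtracted): ⌀10, A = 78.54 mm², x = 80 mm, Ī = 490.87 mm⁴.
Hole 2 (subtracted): ⌀10, A = 78.54 mm², x = 160 mm, Ī = 490.87 mm⁴.
By symmetry the centroid is at mid-width, x̄ = 120 mm.
Transfer each piece to the centroidal y-axis using Ī + A·d² with d = x − 120:
  plate: d = 0 mm → contributes +74 880 000 mm⁴
  hole 1: d = -40 mm → contributes −126 155 mm⁴
  hole 2: d = 40 mm → contributes −126 155 mm⁴
Total I = 74 627 691 mm⁴.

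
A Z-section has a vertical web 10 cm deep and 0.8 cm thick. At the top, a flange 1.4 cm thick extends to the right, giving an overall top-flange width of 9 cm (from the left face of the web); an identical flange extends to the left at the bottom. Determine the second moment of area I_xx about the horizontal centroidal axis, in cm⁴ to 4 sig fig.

Treat the section as a set of non-overlapping primitives; coordinates are from the bounding-box lower-left.
Web: 0.8 × 10, A = 8 cm², y = 5 cm, Ī = 66.6667 cm⁴.
Top flange (beyond web): 8.2 × 1.4, A = 11.48 cm², y = 9.3 cm, Ī = 1.87507 cm⁴.
Bottom flange (beyond web): 8.2 × 1.4, A = 11.48 cm², y = 0.7 cm, Ī = 1.87507 cm⁴.
Centroid: ȳ = ΣA·y / ΣA = 5 cm.
Transfer each piece to the horizontal centroidal axis using Ī + A·d² with d = y − 5:
  web: d = 0 cm → contributes +66.6667 cm⁴
  top flange (beyond web): d = 4.3 cm → contributes +214.14 cm⁴
  bottom flange (beyond web): d = -4.3 cm → contributes +214.14 cm⁴
Total I = 494.947 cm⁴.

I_xx ≈ 494.9 cm⁴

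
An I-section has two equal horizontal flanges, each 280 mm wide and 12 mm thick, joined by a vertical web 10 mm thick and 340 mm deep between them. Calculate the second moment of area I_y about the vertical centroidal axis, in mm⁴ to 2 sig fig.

Decompose the section into non-overlapping parts with the origin at the bottom-left of its bounding rectangle.
Bottom flange: 280 × 12, A = 3 360 mm², x = 140 mm, Ī = 21 952 000 mm⁴.
Web: 10 × 340, A = 3 400 mm², x = 140 mm, Ī = 28 333 mm⁴.
Top flange: 280 × 12, A = 3 360 mm², x = 140 mm, Ī = 21 952 000 mm⁴.
By symmetry the centroid is at mid-width, x̄ = 140 mm.
All pieces are centred on the vertical centroidal axis, so I = ΣĪ = 43 932 333 mm⁴.

I_y ≈ 4.4 × 10⁷ mm⁴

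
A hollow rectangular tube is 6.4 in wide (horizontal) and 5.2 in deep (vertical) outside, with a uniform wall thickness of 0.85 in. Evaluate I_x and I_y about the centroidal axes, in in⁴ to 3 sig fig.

I_x ≈ 58.2 in⁴, I_y ≈ 83.3 in⁴

Break the section into simple shapes (no overlaps), measuring from the bottom-left corner of the bounding box.
Outer rectangle: 6.4 × 5.2, A = 33.28 in², y = 2.6 in, Ī = 74.991 in⁴.
Inner void (subtracted): 4.7 × 3.5, A = 16.45 in², y = 2.6 in, Ī = 16.793 in⁴.
By symmetry the centroid is at mid-height, ȳ = 2.6 in.
All pieces are centred on the centroidal x-axis, so I = ΣĪ (holes subtracted) = 58.198 in⁴.
Repeating about the centroidal y-axis gives I_y = 83.314 in⁴.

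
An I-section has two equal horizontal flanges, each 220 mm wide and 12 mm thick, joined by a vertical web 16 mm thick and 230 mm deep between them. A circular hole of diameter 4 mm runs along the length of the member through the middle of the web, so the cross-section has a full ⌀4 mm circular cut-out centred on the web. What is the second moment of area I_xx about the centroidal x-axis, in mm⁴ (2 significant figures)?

Treat the section as a set of non-overlapping primitives; coordinates are from the bounding-box lower-left.
Bottom flange: 220 × 12, A = 2 640 mm², y = 6 mm, Ī = 31 680 mm⁴.
Web: 16 × 230, A = 3 680 mm², y = 127 mm, Ī = 16 222 667 mm⁴.
Top flange: 220 × 12, A = 2 640 mm², y = 248 mm, Ī = 31 680 mm⁴.
Hole (subtracted): ⌀4, A = 12.57 mm², y = 127 mm, Ī = 12.57 mm⁴.
By symmetry the centroid is at mid-height, ȳ = 127 mm.
Transfer each piece to the centroidal x-axis using Ī + A·d² with d = y − 127:
  bottom flange: d = -121 mm → contributes +38 683 920 mm⁴
  web: d = 0 mm → contributes +16 222 667 mm⁴
  top flange: d = 121 mm → contributes +38 683 920 mm⁴
  hole: d = 0 mm → contributes −12.57 mm⁴
Total I = 93 590 494 mm⁴.

I_xx ≈ 9.4 × 10⁷ mm⁴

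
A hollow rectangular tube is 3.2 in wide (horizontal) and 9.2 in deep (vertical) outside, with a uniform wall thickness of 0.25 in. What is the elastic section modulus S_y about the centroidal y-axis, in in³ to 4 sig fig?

Break the section into simple shapes (no overlaps), measuring from the bottom-left corner of the bounding box.
Outer rectangle: 3.2 × 9.2, A = 29.44 in², x = 1.6 in, Ī = 25.1221 in⁴.
Inner void (subtracted): 2.7 × 8.7, A = 23.49 in², x = 1.6 in, Ī = 14.2702 in⁴.
By symmetry the centroid is at mid-width, x̄ = 1.6 in.
All pieces are centred on the centroidal y-axis, so I = ΣĪ (holes subtracted) = 10.852 in⁴.
Extreme fibre distance c = 1.6 in; S = I/c = 6.78247 in³.

S_y ≈ 6.782 in³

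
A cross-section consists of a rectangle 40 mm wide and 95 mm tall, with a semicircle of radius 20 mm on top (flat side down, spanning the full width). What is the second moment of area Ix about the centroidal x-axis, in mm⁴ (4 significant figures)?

Ix ≈ 4.566 × 10⁶ mm⁴

Split into non-overlapping primitives; take the origin at the lower-left of the bounding box.
Rectangular body: 40 × 95, A = 3 800 mm², y = 47.5 mm, Ī = 2 857 917 mm⁴.
Semicircular cap: semicircle r = 20, A = 628.319 mm², y = 103.488 mm, Ī = 17561.1 mm⁴.
Centroid: ȳ = ΣA·y / ΣA = 55.444 mm.
Transfer each piece to the centroidal x-axis using Ī + A·d² with d = y − 55.444:
  rectangular body: d = -7.94398 mm → contributes +3 097 722 mm⁴
  semicircular cap: d = 48.0443 mm → contributes +1 467 880 mm⁴
Total I = 4 565 602 mm⁴.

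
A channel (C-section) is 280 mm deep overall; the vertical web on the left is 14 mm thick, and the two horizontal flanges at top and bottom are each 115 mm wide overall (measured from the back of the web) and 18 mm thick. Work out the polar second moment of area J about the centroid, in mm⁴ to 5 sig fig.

J ≈ 9.7498 × 10⁷ mm⁴

Decompose the section into non-overlapping parts with the origin at the bottom-left of its bounding rectangle.
Web: 14 × 280, A = 3 920 mm², y = 140 mm, Ī = 25 610 667 mm⁴.
Top flange (beyond web): 101 × 18, A = 1 818 mm², y = 271 mm, Ī = 49 086 mm⁴.
Bottom flange (beyond web): 101 × 18, A = 1 818 mm², y = 9 mm, Ī = 49 086 mm⁴.
By symmetry the centroid is at mid-height, ȳ = 140 mm.
Transfer each piece to the centroidal x-axis using Ī + A·d² with d = y − 140:
  web: d = 0 mm → contributes +25 610 667 mm⁴
  top flange (beyond web): d = 131 mm → contributes +31 247 784 mm⁴
  bottom flange (beyond web): d = -131 mm → contributes +31 247 784 mm⁴
Total I = 88 106 235 mm⁴.
For the y-axis: x̄ = 34.6694 mm.
Repeating about the centroidal y-axis gives I_y = 9 391 613 mm⁴.
Polar second moment: J = I_x + I_y = 97 497 847 mm⁴.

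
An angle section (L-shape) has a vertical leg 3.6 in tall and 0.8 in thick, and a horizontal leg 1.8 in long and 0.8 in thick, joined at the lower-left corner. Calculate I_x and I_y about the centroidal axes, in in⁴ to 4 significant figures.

Split into non-overlapping primitives; take the origin at the lower-left of the bounding box.
Vertical leg: 0.8 × 3.6, A = 2.88 in², y = 1.8 in, Ī = 3.1104 in⁴.
Horizontal leg (remainder): 1 × 0.8, A = 0.8 in², y = 0.4 in, Ī = 0.0426667 in⁴.
Centroid: ȳ = ΣA·y / ΣA = 1.49565 in.
Transfer each piece to the centroidal x-axis using Ī + A·d² with d = y − 1.49565:
  vertical leg: d = 0.304348 in → contributes +3.37717 in⁴
  horizontal leg (remainder): d = -1.09565 in → contributes +1.00303 in⁴
Total I = 4.3802 in⁴.
For the y-axis: x̄ = 0.595652 in.
Repeating about the centroidal y-axis gives I_y = 0.727397 in⁴.

I_x ≈ 4.380 in⁴, I_y ≈ 0.7274 in⁴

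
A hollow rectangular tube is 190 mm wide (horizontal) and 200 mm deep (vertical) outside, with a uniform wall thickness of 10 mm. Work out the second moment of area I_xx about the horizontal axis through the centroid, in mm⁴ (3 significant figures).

Break the section into simple shapes (no overlaps), measuring from the bottom-left corner of the bounding box.
Outer rectangle: 190 × 200, A = 38 000 mm², y = 100 mm, Ī = 126 666 667 mm⁴.
Inner void (subtracted): 170 × 180, A = 30 600 mm², y = 100 mm, Ī = 82 620 000 mm⁴.
By symmetry the centroid is at mid-height, ȳ = 100 mm.
All pieces are centred on the horizontal axis through the centroid, so I = ΣĪ (holes subtracted) = 44 046 667 mm⁴.

I_xx ≈ 4.40 × 10⁷ mm⁴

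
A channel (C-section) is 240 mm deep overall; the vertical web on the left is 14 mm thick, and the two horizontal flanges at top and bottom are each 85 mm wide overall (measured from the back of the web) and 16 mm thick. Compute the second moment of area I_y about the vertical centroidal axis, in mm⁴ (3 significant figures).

I_y ≈ 3.46 × 10⁶ mm⁴

Split into non-overlapping primitives; take the origin at the lower-left of the bounding box.
Web: 14 × 240, A = 3 360 mm², x = 7 mm, Ī = 54 880 mm⁴.
Top flange (beyond web): 71 × 16, A = 1 136 mm², x = 49.5 mm, Ī = 477 215 mm⁴.
Bottom flange (beyond web): 71 × 16, A = 1 136 mm², x = 49.5 mm, Ī = 477 215 mm⁴.
Centroid: x̄ = ΣA·x / ΣA = 24.145 mm.
Transfer each piece to the vertical centroidal axis using Ī + A·d² with d = x − 24.145:
  web: d = -17.145 mm → contributes +1 042 542 mm⁴
  top flange (beyond web): d = 25.355 mm → contributes +1 207 528 mm⁴
  bottom flange (beyond web): d = 25.355 mm → contributes +1 207 528 mm⁴
Total I = 3 457 599 mm⁴.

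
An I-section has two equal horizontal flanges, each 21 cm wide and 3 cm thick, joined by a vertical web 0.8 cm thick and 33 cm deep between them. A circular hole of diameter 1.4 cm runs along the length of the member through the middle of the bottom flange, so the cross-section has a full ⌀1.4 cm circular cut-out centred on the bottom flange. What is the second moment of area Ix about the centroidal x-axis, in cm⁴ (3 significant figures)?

Ix ≈ 4.28 × 10⁴ cm⁴

Split into non-overlapping primitives; take the origin at the lower-left of the bounding box.
Bottom flange: 21 × 3, A = 63 cm², y = 1.5 cm, Ī = 47.25 cm⁴.
Web: 0.8 × 33, A = 26.4 cm², y = 19.5 cm, Ī = 2395.8 cm⁴.
Top flange: 21 × 3, A = 63 cm², y = 37.5 cm, Ī = 47.25 cm⁴.
Hole (subtracted): ⌀1.4, A = 1.5394 cm², y = 1.5 cm, Ī = 0.18857 cm⁴.
Centroid: ȳ = ΣA·y / ΣA = 19.684 cm.
Transfer each piece to the centroidal x-axis using Ī + A·d² with d = y − 19.684:
  bottom flange: d = -18.184 cm → contributes +20 878 cm⁴
  web: d = -0.18367 cm → contributes +2396.7 cm⁴
  top flange: d = 17.816 cm → contributes +20 045 cm⁴
  hole: d = -18.184 cm → contributes −509.18 cm⁴
Total I = 42 810 cm⁴.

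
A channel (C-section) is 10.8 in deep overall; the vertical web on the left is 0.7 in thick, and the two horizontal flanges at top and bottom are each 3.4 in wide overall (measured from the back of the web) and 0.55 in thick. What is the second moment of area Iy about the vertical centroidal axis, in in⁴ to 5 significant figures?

Iy ≈ 8.2753 in⁴

Decompose the section into non-overlapping parts with the origin at the bottom-left of its bounding rectangle.
Web: 0.7 × 10.8, A = 7.56 in², x = 0.35 in, Ī = 0.3087 in⁴.
Top flange (beyond web): 2.7 × 0.55, A = 1.485 in², x = 2.05 in, Ī = 0.9021375 in⁴.
Bottom flange (beyond web): 2.7 × 0.55, A = 1.485 in², x = 2.05 in, Ī = 0.9021375 in⁴.
Centroid: x̄ = ΣA·x / ΣA = 0.8294872 in.
Transfer each piece to the vertical centroidal axis using Ī + A·d² with d = x − 0.8294872:
  web: d = -0.4794872 in → contributes +2.046804 in⁴
  top flange (beyond web): d = 1.220513 in → contributes +3.11427 in⁴
  bottom flange (beyond web): d = 1.220513 in → contributes +3.11427 in⁴
Total I = 8.275344 in⁴.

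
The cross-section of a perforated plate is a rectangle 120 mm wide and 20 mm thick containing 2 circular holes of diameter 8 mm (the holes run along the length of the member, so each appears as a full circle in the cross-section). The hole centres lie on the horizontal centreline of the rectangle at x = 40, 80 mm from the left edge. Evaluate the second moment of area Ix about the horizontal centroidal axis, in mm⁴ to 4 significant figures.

Decompose the section into non-overlapping parts with the origin at the bottom-left of its bounding rectangle.
Plate: 120 × 20, A = 2 400 mm², y = 10 mm, Ī = 80 000 mm⁴.
Hole 1 (subtracted): ⌀8, A = 50.2655 mm², y = 10 mm, Ī = 201.062 mm⁴.
Hole 2 (subtracted): ⌀8, A = 50.2655 mm², y = 10 mm, Ī = 201.062 mm⁴.
By symmetry the centroid is at mid-height, ȳ = 10 mm.
All pieces are centred on the horizontal centroidal axis, so I = ΣĪ (holes subtracted) = 79597.9 mm⁴.

Ix ≈ 7.960 × 10⁴ mm⁴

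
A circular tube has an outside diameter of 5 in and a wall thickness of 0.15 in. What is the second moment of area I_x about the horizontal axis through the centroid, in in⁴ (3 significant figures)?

Split into non-overlapping primitives; take the origin at the lower-left of the bounding box.
Outer circle: ⌀5, A = 19.635 in², y = 2.5 in, Ī = 30.68 in⁴.
Bore (subtracted): ⌀4.7, A = 17.349 in², y = 2.5 in, Ī = 23.953 in⁴.
By symmetry the centroid is at mid-height, ȳ = 2.5 in.
All pieces are centred on the horizontal axis through the centroid, so I = ΣĪ (holes subtracted) = 6.7265 in⁴.

I_x ≈ 6.73 in⁴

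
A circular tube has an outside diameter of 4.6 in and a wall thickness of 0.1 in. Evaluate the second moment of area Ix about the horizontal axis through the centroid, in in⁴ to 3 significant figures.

Ix ≈ 3.58 in⁴

Decompose the section into non-overlapping parts with the origin at the bottom-left of its bounding rectangle.
Outer circle: ⌀4.6, A = 16.619 in², y = 2.3 in, Ī = 21.979 in⁴.
Bore (subtracted): ⌀4.4, A = 15.205 in², y = 2.3 in, Ī = 18.398 in⁴.
By symmetry the centroid is at mid-height, ȳ = 2.3 in.
All pieces are centred on the horizontal axis through the centroid, so I = ΣĪ (holes subtracted) = 3.5802 in⁴.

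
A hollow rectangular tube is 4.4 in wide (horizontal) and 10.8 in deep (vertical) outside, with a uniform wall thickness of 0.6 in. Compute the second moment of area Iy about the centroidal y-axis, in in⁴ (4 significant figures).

Iy ≈ 50.45 in⁴

Split into non-overlapping primitives; take the origin at the lower-left of the bounding box.
Outer rectangle: 4.4 × 10.8, A = 47.52 in², x = 2.2 in, Ī = 76.6656 in⁴.
Inner void (subtracted): 3.2 × 9.6, A = 30.72 in², x = 2.2 in, Ī = 26.2144 in⁴.
By symmetry the centroid is at mid-width, x̄ = 2.2 in.
All pieces are centred on the centroidal y-axis, so I = ΣĪ (holes subtracted) = 50.4512 in⁴.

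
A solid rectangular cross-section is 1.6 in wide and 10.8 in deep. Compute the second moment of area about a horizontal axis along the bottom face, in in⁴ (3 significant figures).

I_base ≈ 672 in⁴

The section: 1.6 × 10.8, A = 17.28 in², y = 5.4 in, Ī = 167.96 in⁴.
Transfer it to a horizontal axis along the bottom face using Ī + A·d² with d = y − 0:
  the section: d = 5.4 in → contributes +671.85 in⁴
Total I = 671.85 in⁴.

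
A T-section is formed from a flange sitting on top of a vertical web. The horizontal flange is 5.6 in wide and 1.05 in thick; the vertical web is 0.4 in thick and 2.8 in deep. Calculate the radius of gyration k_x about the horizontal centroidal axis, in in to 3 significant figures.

Break the section into simple shapes (no overlaps), measuring from the bottom-left corner of the bounding box.
Flange: 5.6 × 1.05, A = 5.88 in², y = 3.325 in, Ī = 0.54023 in⁴.
Web: 0.4 × 2.8, A = 1.12 in², y = 1.4 in, Ī = 0.73173 in⁴.
Centroid: ȳ = ΣA·y / ΣA = 3.017 in.
Transfer each piece to the horizontal centroidal axis using Ī + A·d² with d = y − 3.017:
  flange: d = 0.308 in → contributes +1.098 in⁴
  web: d = -1.617 in → contributes +3.6602 in⁴
Total I = 4.7582 in⁴.
Radius of gyration: k = √(I/A) = √(4.7582 / 7) = 0.82447 in.

k_x ≈ 0.824 in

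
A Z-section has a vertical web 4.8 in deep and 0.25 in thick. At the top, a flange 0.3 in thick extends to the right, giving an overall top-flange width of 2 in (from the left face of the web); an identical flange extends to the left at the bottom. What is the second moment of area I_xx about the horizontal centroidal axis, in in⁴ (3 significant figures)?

I_xx ≈ 7.63 in⁴

Treat the section as a set of non-overlapping primitives; coordinates are from the bounding-box lower-left.
Web: 0.25 × 4.8, A = 1.2 in², y = 2.4 in, Ī = 2.304 in⁴.
Top flange (beyond web): 1.75 × 0.3, A = 0.525 in², y = 4.65 in, Ī = 0.0039375 in⁴.
Bottom flange (beyond web): 1.75 × 0.3, A = 0.525 in², y = 0.15 in, Ī = 0.0039375 in⁴.
Centroid: ȳ = ΣA·y / ΣA = 2.4 in.
Transfer each piece to the horizontal centroidal axis using Ī + A·d² with d = y − 2.4:
  web: d = 0 in → contributes +2.304 in⁴
  top flange (beyond web): d = 2.25 in → contributes +2.6618 in⁴
  bottom flange (beyond web): d = -2.25 in → contributes +2.6618 in⁴
Total I = 7.6275 in⁴.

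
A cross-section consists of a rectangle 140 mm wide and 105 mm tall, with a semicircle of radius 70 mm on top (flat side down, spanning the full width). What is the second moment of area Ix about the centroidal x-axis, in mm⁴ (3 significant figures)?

Ix ≈ 5.03 × 10⁷ mm⁴

Split into non-overlapping primitives; take the origin at the lower-left of the bounding box.
Rectangular body: 140 × 105, A = 14 700 mm², y = 52.5 mm, Ī = 13 505 625 mm⁴.
Semicircular cap: semicircle r = 70, A = 7696.9 mm², y = 134.71 mm, Ī = 2 635 265 mm⁴.
Centroid: ȳ = ΣA·y / ΣA = 80.752 mm.
Transfer each piece to the centroidal x-axis using Ī + A·d² with d = y − 80.752:
  rectangular body: d = -28.252 mm → contributes +25 238 684 mm⁴
  semicircular cap: d = 53.957 mm → contributes +25 043 757 mm⁴
Total I = 50 282 441 mm⁴.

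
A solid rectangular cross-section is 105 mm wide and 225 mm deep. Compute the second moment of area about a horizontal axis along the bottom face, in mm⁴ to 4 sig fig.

The section: 105 × 225, A = 23 625 mm², y = 112.5 mm, Ī = 99 667 969 mm⁴.
Transfer it to a horizontal axis along the bottom face using Ī + A·d² with d = y − 0:
  the section: d = 112.5 mm → contributes +398 671 875 mm⁴
Total I = 398 671 875 mm⁴.

I_base ≈ 3.987 × 10⁸ mm⁴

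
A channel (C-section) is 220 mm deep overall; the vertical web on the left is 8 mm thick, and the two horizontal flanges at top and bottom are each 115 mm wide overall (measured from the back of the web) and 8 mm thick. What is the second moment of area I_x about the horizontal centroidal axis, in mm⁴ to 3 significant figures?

Break the section into simple shapes (no overlaps), measuring from the bottom-left corner of the bounding box.
Web: 8 × 220, A = 1 760 mm², y = 110 mm, Ī = 7 098 667 mm⁴.
Top flange (beyond web): 107 × 8, A = 856 mm², y = 216 mm, Ī = 4565.3 mm⁴.
Bottom flange (beyond web): 107 × 8, A = 856 mm², y = 4 mm, Ī = 4565.3 mm⁴.
By symmetry the centroid is at mid-height, ȳ = 110 mm.
Transfer each piece to the horizontal centroidal axis using Ī + A·d² with d = y − 110:
  web: d = 0 mm → contributes +7 098 667 mm⁴
  top flange (beyond web): d = 106 mm → contributes +9 622 581 mm⁴
  bottom flange (beyond web): d = -106 mm → contributes +9 622 581 mm⁴
Total I = 26 343 829 mm⁴.

I_x ≈ 2.63 × 10⁷ mm⁴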